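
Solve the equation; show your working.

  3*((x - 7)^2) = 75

Step 1. [3*((x - 7)^2) = 75] 3·(inner) — divide through by 3. So div: (x - 7)^2 = 25.
Step 2. [(x - 7)^2 = 25] LHS squared, RHS 25 ≥ 0: apply √ (±) ⇒ sqrt: x - 7 = 5 or -5.
Step 3. [x - 7 = 5 or -5] add 7: x sits inside (… - 7) ⇒ sub: x = 12 or 2.

Answer: x ∈ {2, 12}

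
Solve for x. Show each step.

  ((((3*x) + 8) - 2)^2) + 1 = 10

Step 1. [((((3*x) + 8) - 2)^2) + 1 = 10] +1 is outermost — subtract 1 both sides ⇒ sub: (((3*x) + 8) - 2)^2 = 9.
Step 2. [(((3*x) + 8) - 2)^2 = 9] LHS squared, RHS 9 ≥ 0: apply √ (±), so sqrt: ((3*x) + 8) - 2 = 3 or -3.
Step 3. [((3*x) + 8) - 2 = 3 or -3] 2 comes off first (add 2), so sub: (3*x) + 8 = 5 or -1.
Step 4. [(3*x) + 8 = 5 or -1] 8 comes off first (subtract 8). So sub: 3*x = -3 or -9.
Step 5. [3*x = -3 or -9] divide by the outer 3, so div: x = -1 or -3.

Answer: x ∈ {-3, -1}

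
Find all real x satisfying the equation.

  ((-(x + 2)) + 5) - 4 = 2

Step 1. [((-(x + 2)) + 5) - 4 = 2] the outer -4 inverts by adding 4. So sub: (-(x + 2)) + 5 = 6.
Step 2. [(-(x + 2)) + 5 = 6] peel the +5: subtract 5 from each side. So sub: -(x + 2) = 1.
Step 3. [-(x + 2) = 1] leading − — multiply by −1. So neg: x + 2 = -1.
Step 4. [x + 2 = -1] +2 is outermost — subtract 2 both sides ⇒ sub: x = -3.

Answer: x ∈ {-3}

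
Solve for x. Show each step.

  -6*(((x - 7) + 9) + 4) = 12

Step 1. [-6*(((x - 7) + 9) + 4) = 12] divide by the outer -6, so div: ((x - 7) + 9) + 4 = -2.
Step 2. [((x - 7) + 9) + 4 = -2] 4 comes off first (subtract 4) ⇒ sub: (x - 7) + 9 = -6.
Step 3. [(x - 7) + 9 = -6] peel the +9: subtract 9 from each side ⇒ sub: x - 7 = -15.
Step 4. [x - 7 = -15] -7 is outermost — add 7 both sides. So sub: x = -8.

Answer: x ∈ {-8}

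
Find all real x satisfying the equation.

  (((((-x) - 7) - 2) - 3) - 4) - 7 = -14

Step 1. [(((((-x) - 7) - 2) - 3) - 4) - 7 = -14] add 7: x sits inside (… - 7), so sub: ((((-x) - 7) - 2) - 3) - 4 = -7.
Step 2. [((((-x) - 7) - 2) - 3) - 4 = -7] peel the -4: add 4 from each side ⇒ sub: (((-x) - 7) - 2) - 3 = -3.
Step 3. [(((-x) - 7) - 2) - 3 = -3] add 3: x sits inside (… - 3), so sub: ((-x) - 7) - 2 = 0.
Step 4. [((-x) - 7) - 2 = 0] -2 is outermost — add 2 both sides, so sub: (-x) - 7 = 2.
Step 5. [(-x) - 7 = 2] peel the -7: add 7 from each side, so sub: -x = 9.
Step 6. [-x = 9] leading − — multiply by −1 ⇒ neg: x = -9.

Answer: x ∈ {-9}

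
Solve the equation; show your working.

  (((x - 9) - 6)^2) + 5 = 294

Step 1. [(((x - 9) - 6)^2) + 5 = 294] +5 is outermost — subtract 5 both sides ⇒ sub: ((x - 9) - 6)^2 = 289.
Step 2. [((x - 9) - 6)^2 = 289] 289 ≥ 0, LHS is (·)² — take ±√, so sqrt: (x - 9) - 6 = 17 or -17.
Step 3. [(x - 9) - 6 = 17 or -17] add 6: x sits inside (… - 6), so sub: x - 9 = 23 or -11.
Step 4. [x - 9 = 23 or -11] -9 is outermost — add 9 both sides. So sub: x = 32 or -2.

Answer: x ∈ {-2, 32}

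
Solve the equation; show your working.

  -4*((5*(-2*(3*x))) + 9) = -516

Step 1. [-4*((5*(-2*(3*x))) + 9) = -516] LHS = -4·(…); ÷-4 both sides, so div: (5*(-2*(3*x))) + 9 = 129.
Step 2. [(5*(-2*(3*x))) + 9 = 129] the outer +9 inverts by subtracting 9 ⇒ sub: 5*(-2*(3*x)) = 120.
Step 3. [5*(-2*(3*x)) = 120] LHS = 5·(…); ÷5 both sides. So div: -2*(3*x) = 24.
Step 4. [-2*(3*x) = 24] -2·(inner) — divide through by -2 ⇒ div: 3*x = -12.
Step 5. [3*x = -12] LHS = 3·(…); ÷3 both sides, so div: x = -4.

Answer: x ∈ {-4}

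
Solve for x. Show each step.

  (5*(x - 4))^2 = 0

Step 1. [(5*(x - 4))^2 = 0] √ both sides: 0 ≥ 0 gives two branches. So sqrt: 5*(x - 4) = 0.
Step 2. [5*(x - 4) = 0] divide by the outer 5, so div: x - 4 = 0.
Step 3. [x - 4 = 0] add 4: x sits inside (… - 4) ⇒ sub: x = 4.

Answer: x ∈ {4}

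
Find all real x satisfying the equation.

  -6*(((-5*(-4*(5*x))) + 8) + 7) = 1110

Step 1. [-6*(((-5*(-4*(5*x))) + 8) + 7) = 1110] leading coefficient -6: divide by -6 ⇒ div: ((-5*(-4*(5*x))) + 8) + 7 = -185.
Step 2. [((-5*(-4*(5*x))) + 8) + 7 = -185] subtract 7: x sits inside (… + 7). So sub: (-5*(-4*(5*x))) + 8 = -192.
Step 3. [(-5*(-4*(5*x))) + 8 = -192] subtract 8: x sits inside (… + 8) ⇒ sub: -5*(-4*(5*x)) = -200.
Step 4. [-5*(-4*(5*x)) = -200] -5 out front; divide by -5, so div: -4*(5*x) = 40.
Step 5. [-4*(5*x) = 40] divide by the outer -4 ⇒ div: 5*x = -10.
Step 6. [5*x = -10] 5·(inner) — divide through by 5 ⇒ div: x = -2.

Answer: x ∈ {-2}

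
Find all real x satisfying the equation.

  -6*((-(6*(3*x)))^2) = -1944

Step 1. [-6*((-(6*(3*x)))^2) = -1944] -6·(inner) — divide through by -6, so div: (-(6*(3*x)))^2 = 324.
Step 2. [(-(6*(3*x)))^2 = 324] √ both sides: 324 ≥ 0 gives two branches ⇒ sqrt: -(6*(3*x)) = 18 or -18.
Step 3. [-(6*(3*x)) = 18 or -18] leading − — multiply by −1, so neg: 6*(3*x) = -18 or 18.
Step 4. [6*(3*x) = -18 or 18] leading coefficient 6: divide by 6 ⇒ div: 3*x = -3 or 3.
Step 5. [3*x = -3 or 3] leading coefficient 3: divide by 3, so div: x = -1 or 1.

Answer: x ∈ {-1, 1}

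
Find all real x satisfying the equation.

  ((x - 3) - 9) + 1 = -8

Step 1. [((x - 3) - 9) + 1 = -8] the outer +1 inverts by subtracting 1, so sub: (x - 3) - 9 = -9.
Step 2. [(x - 3) - 9 = -9] -9 is outermost — add 9 both sides, so sub: x - 3 = 0.
Step 3. [x - 3 = 0] -3 is outermost — add 3 both sides. So sub: x = 3.

Answer: x ∈ {3}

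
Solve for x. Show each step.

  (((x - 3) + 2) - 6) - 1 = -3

Step 1. [(((x - 3) + 2) - 6) - 1 = -3] peel the -1: add 1 from each side. So sub: ((x - 3) + 2) - 6 = -2.
Step 2. [((x - 3) + 2) - 6 = -2] 6 comes off first (add 6) ⇒ sub: (x - 3) + 2 = 4.
Step 3. [(x - 3) + 2 = 4] the outer +2 inverts by subtracting 2, so sub: x - 3 = 2.
Step 4. [x - 3 = 2] add 3: x sits inside (… - 3) ⇒ sub: x = 5.

Answer: x ∈ {5}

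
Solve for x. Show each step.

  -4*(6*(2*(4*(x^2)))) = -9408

Step 1. [-4*(6*(2*(4*(x^2)))) = -9408] -4·(inner) — divide through by -4 ⇒ div: 6*(2*(4*(x^2))) = 2352.
Step 2. [6*(2*(4*(x^2))) = 2352] 6 out front; divide by 6. So div: 2*(4*(x^2)) = 392.
Step 3. [2*(4*(x^2)) = 392] divide by the outer 2, so div: 4*(x^2) = 196.
Step 4. [4*(x^2) = 196] 4 out front; divide by 4, so div: x^2 = 49.
Step 5. [x^2 = 49] LHS squared, RHS 49 ≥ 0: apply √ (±) ⇒ sqrt: x = 7 or -7.

Answer: x ∈ {-7, 7}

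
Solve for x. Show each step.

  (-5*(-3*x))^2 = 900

Step 1. [(-5*(-3*x))^2 = 900] 900 ≥ 0, LHS is (·)² — take ±√ ⇒ sqrt: -5*(-3*x) = 30 or -30.
Step 2. [-5*(-3*x) = 30 or -30] divide by the outer -5, so div: -3*x = -6 or 6.
Step 3. [-3*x = -6 or 6] LHS = -3·(…); ÷-3 both sides. So div: x = 2 or -2.

Answer: x ∈ {-2, 2}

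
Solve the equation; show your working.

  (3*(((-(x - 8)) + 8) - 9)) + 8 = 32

Step 1. [(3*(((-(x - 8)) + 8) - 9)) + 8 = 32] peel the +8: subtract 8 from each side. So sub: 3*(((-(x - 8)) + 8) - 9) = 24.
Step 2. [3*(((-(x - 8)) + 8) - 9) = 24] leading coefficient 3: divide by 3, so div: ((-(x - 8)) + 8) - 9 = 8.
Step 3. [((-(x - 8)) + 8) - 9 = 8] add 9: x sits inside (… - 9) ⇒ sub: (-(x - 8)) + 8 = 17.
Step 4. [(-(x - 8)) + 8 = 17] the outer +8 inverts by subtracting 8, so sub: -(x - 8) = 9.
Step 5. [-(x - 8) = 9] flip signs both sides. So neg: x - 8 = -9.
Step 6. [x - 8 = -9] 8 comes off first (add 8) ⇒ sub: x = -1.

Answer: x ∈ {-1}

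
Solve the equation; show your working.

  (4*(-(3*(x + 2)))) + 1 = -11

Step 1. [(4*(-(3*(x + 2)))) + 1 = -11] +1 is outermost — subtract 1 both sides, so sub: 4*(-(3*(x + 2))) = -12.
Step 2. [4*(-(3*(x + 2))) = -12] 4·(inner) — divide through by 4, so div: -(3*(x + 2)) = -3.
Step 3. [-(3*(x + 2)) = -3] LHS negated; negate both sides. So neg: 3*(x + 2) = 3.
Step 4. [3*(x + 2) = 3] leading coefficient 3: divide by 3 ⇒ div: x + 2 = 1.
Step 5. [x + 2 = 1] +2 is outermost — subtract 2 both sides. So sub: x = -1.

Answer: x ∈ {-1}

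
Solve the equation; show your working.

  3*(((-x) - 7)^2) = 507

Step 1. [3*(((-x) - 7)^2) = 507] 3·(inner) — divide through by 3. So div: ((-x) - 7)^2 = 169.
Step 2. [((-x) - 7)^2 = 169] LHS squared, RHS 169 ≥ 0: apply √ (±), so sqrt: (-x) - 7 = 13 or -13.
Step 3. [(-x) - 7 = 13 or -13] 7 comes off first (add 7) ⇒ sub: -x = 20 or -6.
Step 4. [-x = 20 or -6] LHS negated; negate both sides. So neg: x = -20 or 6.

Answer: x ∈ {-20, 6}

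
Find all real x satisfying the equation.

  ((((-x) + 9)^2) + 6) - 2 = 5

Step 1. [((((-x) + 9)^2) + 6) - 2 = 5] 2 comes off first (add 2), so sub: (((-x) + 9)^2) + 6 = 7.
Step 2. [(((-x) + 9)^2) + 6 = 7] 6 comes off first (subtract 6). So sub: ((-x) + 9)^2 = 1.
Step 3. [((-x) + 9)^2 = 1] 1 ≥ 0, LHS is (·)² — take ±√ ⇒ sqrt: (-x) + 9 = 1 or -1.
Step 4. [(-x) + 9 = 1 or -1] subtract 9: x sits inside (… + 9). So sub: -x = -8 or -10.
Step 5. [-x = -8 or -10] leading − — multiply by −1, so neg: x = 8 or 10.

Answer: x ∈ {8, 10}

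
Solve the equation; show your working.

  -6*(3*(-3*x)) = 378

Step 1. [-6*(3*(-3*x)) = 378] -6 out front; divide by -6 ⇒ div: 3*(-3*x) = -63.
Step 2. [3*(-3*x) = -63] LHS = 3·(…); ÷3 both sides, so div: -3*x = -21.
Step 3. [-3*x = -21] LHS = -3·(…); ÷-3 both sides ⇒ div: x = 7.

Answer: x ∈ {7}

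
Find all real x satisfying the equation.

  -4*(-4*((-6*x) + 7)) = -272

Step 1. [-4*(-4*((-6*x) + 7)) = -272] divide by the outer -4, so div: -4*((-6*x) + 7) = 68.
Step 2. [-4*((-6*x) + 7) = 68] LHS = -4·(…); ÷-4 both sides ⇒ div: (-6*x) + 7 = -17.
Step 3. [(-6*x) + 7 = -17] the outer +7 inverts by subtracting 7 ⇒ sub: -6*x = -24.
Step 4. [-6*x = -24] -6 out front; divide by -6 ⇒ div: x = 4.

Answer: x ∈ {4}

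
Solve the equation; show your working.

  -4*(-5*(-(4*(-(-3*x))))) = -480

Step 1. [-4*(-5*(-(4*(-(-3*x))))) = -480] LHS = -4·(…); ÷-4 both sides. So div: -5*(-(4*(-(-3*x)))) = 120.
Step 2. [-5*(-(4*(-(-3*x)))) = 120] -5 out front; divide by -5, so div: -(4*(-(-3*x))) = -24.
Step 3. [-(4*(-(-3*x))) = -24] flip signs both sides. So neg: 4*(-(-3*x)) = 24.
Step 4. [4*(-(-3*x)) = 24] divide by the outer 4. So div: -(-3*x) = 6.
Step 5. [-(-3*x) = 6] LHS negated; negate both sides. So neg: -3*x = -6.
Step 6. [-3*x = -6] -3·(inner) — divide through by -3. So div: x = 2.

Answer: x ∈ {2}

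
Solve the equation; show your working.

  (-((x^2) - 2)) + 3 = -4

Step 1. [(-((x^2) - 2)) + 3 = -4] peel the +3: subtract 3 from each side. So sub: -((x^2) - 2) = -7.
Step 2. [-((x^2) - 2) = -7] LHS negated; negate both sides, so neg: (x^2) - 2 = 7.
Step 3. [(x^2) - 2 = 7] the outer -2 inverts by adding 2, so sub: x^2 = 9.
Step 4. [x^2 = 9] LHS squared, RHS 9 ≥ 0: apply √ (±). So sqrt: x = 3 or -3.

Answer: x ∈ {-3, 3}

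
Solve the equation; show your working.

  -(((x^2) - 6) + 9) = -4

Step 1. [-(((x^2) - 6) + 9) = -4] leading − — multiply by −1 ⇒ neg: ((x^2) - 6) + 9 = 4.
Step 2. [((x^2) - 6) + 9 = 4] +9 is outermost — subtract 9 both sides. So sub: (x^2) - 6 = -5.
Step 3. [(x^2) - 6 = -5] the outer -6 inverts by adding 6 ⇒ sub: x^2 = 1.
Step 4. [x^2 = 1] √ both sides: 1 ≥ 0 gives two branches. So sqrt: x = 1 or -1.

Answer: x ∈ {-1, 1}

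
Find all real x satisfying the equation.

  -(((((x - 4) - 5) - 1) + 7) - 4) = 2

Step 1. [-(((((x - 4) - 5) - 1) + 7) - 4) = 2] LHS negated; negate both sides. So neg: ((((x - 4) - 5) - 1) + 7) - 4 = -2.
Step 2. [((((x - 4) - 5) - 1) + 7) - 4 = -2] the outer -4 inverts by adding 4 ⇒ sub: (((x - 4) - 5) - 1) + 7 = 2.
Step 3. [(((x - 4) - 5) - 1) + 7 = 2] the outer +7 inverts by subtracting 7 ⇒ sub: ((x - 4) - 5) - 1 = -5.
Step 4. [((x - 4) - 5) - 1 = -5] add 1: x sits inside (… - 1). So sub: (x - 4) - 5 = -4.
Step 5. [(x - 4) - 5 = -4] peel the -5: add 5 from each side, so sub: x - 4 = 1.
Step 6. [x - 4 = 1] -4 is outermost — add 4 both sides. So sub: x = 5.

Answer: x ∈ {5}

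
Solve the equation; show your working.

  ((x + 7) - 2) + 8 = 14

Step 1. [((x + 7) - 2) + 8 = 14] +8 is outermost — subtract 8 both sides ⇒ sub: (x + 7) - 2 = 6.
Step 2. [(x + 7) - 2 = 6] peel the -2: add 2 from each side, so sub: x + 7 = 8.
Step 3. [x + 7 = 8] +7 is outermost — subtract 7 both sides ⇒ sub: x = 1.

Answer: x ∈ {1}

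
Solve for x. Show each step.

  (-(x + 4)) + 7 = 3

Step 1. [(-(x + 4)) + 7 = 3] +7 is outermost — subtract 7 both sides, so sub: -(x + 4) = -4.
Step 2. [-(x + 4) = -4] flip signs both sides. So neg: x + 4 = 4.
Step 3. [x + 4 = 4] 4 comes off first (subtract 4) ⇒ sub: x = 0.

Answer: x ∈ {0}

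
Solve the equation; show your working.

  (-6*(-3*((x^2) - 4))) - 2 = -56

Step 1. [(-6*(-3*((x^2) - 4))) - 2 = -56] -2 is outermost — add 2 both sides. So sub: -6*(-3*((x^2) - 4)) = -54.
Step 2. [-6*(-3*((x^2) - 4)) = -54] divide by the outer -6 ⇒ div: -3*((x^2) - 4) = 9.
Step 3. [-3*((x^2) - 4) = 9] -3 out front; divide by -3 ⇒ div: (x^2) - 4 = -3.
Step 4. [(x^2) - 4 = -3] 4 comes off first (add 4) ⇒ sub: x^2 = 1.
Step 5. [x^2 = 1] √ both sides: 1 ≥ 0 gives two branches. So sqrt: x = 1 or -1.

Answer: x ∈ {-1, 1}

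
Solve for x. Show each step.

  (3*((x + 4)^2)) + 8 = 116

Step 1. [(3*((x + 4)^2)) + 8 = 116] +8 is outermost — subtract 8 both sides. So sub: 3*((x + 4)^2) = 108.
Step 2. [3*((x + 4)^2) = 108] leading coefficient 3: divide by 3 ⇒ div: (x + 4)^2 = 36.
Step 3. [(x + 4)^2 = 36] LHS squared, RHS 36 ≥ 0: apply √ (±). So sqrt: x + 4 = 6 or -6.
Step 4. [x + 4 = 6 or -6] subtract 4: x sits inside (… + 4) ⇒ sub: x = 2 or -10.

Answer: x ∈ {-10, 2}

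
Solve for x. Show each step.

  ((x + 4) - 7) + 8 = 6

Step 1. [((x + 4) - 7) + 8 = 6] 8 comes off first (subtract 8). So sub: (x + 4) - 7 = -2.
Step 2. [(x + 4) - 7 = -2] the outer -7 inverts by adding 7, so sub: x + 4 = 5.
Step 3. [x + 4 = 5] the outer +4 inverts by subtracting 4 ⇒ sub: x = 1.

Answer: x ∈ {1}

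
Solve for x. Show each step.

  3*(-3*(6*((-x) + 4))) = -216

Step 1. [3*(-3*(6*((-x) + 4))) = -216] 3 out front; divide by 3, so div: -3*(6*((-x) + 4)) = -72.
Step 2. [-3*(6*((-x) + 4)) = -72] LHS = -3·(…); ÷-3 both sides. So div: 6*((-x) + 4) = 24.
Step 3. [6*((-x) + 4) = 24] leading coefficient 6: divide by 6 ⇒ div: (-x) + 4 = 4.
Step 4. [(-x) + 4 = 4] the outer +4 inverts by subtracting 4. So sub: -x = 0.
Step 5. [-x = 0] leading − — multiply by −1. So neg: x = 0.

Answer: x ∈ {0}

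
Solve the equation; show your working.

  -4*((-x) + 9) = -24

Step 1. [-4*((-x) + 9) = -24] LHS = -4·(…); ÷-4 both sides ⇒ div: (-x) + 9 = 6.
Step 2. [(-x) + 9 = 6] subtract 9: x sits inside (… + 9). So sub: -x = -3.
Step 3. [-x = -3] leading − — multiply by −1. So neg: x = 3.

Answer: x ∈ {3}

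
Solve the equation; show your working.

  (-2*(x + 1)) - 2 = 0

Step 1. [(-2*(x + 1)) - 2 = 0] peel the -2: add 2 from each side ⇒ sub: -2*(x + 1) = 2.
Step 2. [-2*(x + 1) = 2] divide by the outer -2 ⇒ div: x + 1 = -1.
Step 3. [x + 1 = -1] +1 is outermost — subtract 1 both sides. So sub: x = -2.

Answer: x ∈ {-2}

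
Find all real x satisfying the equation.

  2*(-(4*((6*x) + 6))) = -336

Step 1. [2*(-(4*((6*x) + 6))) = -336] LHS = 2·(…); ÷2 both sides, so div: -(4*((6*x) + 6)) = -168.
Step 2. [-(4*((6*x) + 6)) = -168] LHS negated; negate both sides ⇒ neg: 4*((6*x) + 6) = 168.
Step 3. [4*((6*x) + 6) = 168] 4·(inner) — divide through by 4 ⇒ div: (6*x) + 6 = 42.
Step 4. [(6*x) + 6 = 42] 6 comes off first (subtract 6), so sub: 6*x = 36.
Step 5. [6*x = 36] leading coefficient 6: divide by 6, so div: x = 6.

Answer: x ∈ {6}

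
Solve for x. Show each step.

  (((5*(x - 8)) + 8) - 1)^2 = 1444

Step 1. [(((5*(x - 8)) + 8) - 1)^2 = 1444] LHS squared, RHS 1444 ≥ 0: apply √ (±), so sqrt: ((5*(x - 8)) + 8) - 1 = 38 or -38.
Step 2. [((5*(x - 8)) + 8) - 1 = 38 or -38] add 1: x sits inside (… - 1), so sub: (5*(x - 8)) + 8 = 39 or -37.
Step 3. [(5*(x - 8)) + 8 = 39 or -37] the outer +8 inverts by subtracting 8 ⇒ sub: 5*(x - 8) = 31 or -45.
Step 4. [5*(x - 8) = 31 or -45] 5 out front; divide by 5. So div: x - 8 = 31/5 or -9.
Step 5. [x - 8 = 31/5 or -9] add 8: x sits inside (… - 8), so sub: x = 71/5 or -1.

Answer: x ∈ {-1, 71/5}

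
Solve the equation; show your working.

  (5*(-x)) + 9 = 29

Step 1. [(5*(-x)) + 9 = 29] 9 comes off first (subtract 9) ⇒ sub: 5*(-x) = 20.
Step 2. [5*(-x) = 20] 5 out front; divide by 5, so div: -x = 4.
Step 3. [-x = 4] leading − — multiply by −1 ⇒ neg: x = -4.

Answer: x ∈ {-4}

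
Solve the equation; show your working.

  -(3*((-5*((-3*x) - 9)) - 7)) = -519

Step 1. [-(3*((-5*((-3*x) - 9)) - 7)) = -519] flip signs both sides. So neg: 3*((-5*((-3*x) - 9)) - 7) = 519.
Step 2. [3*((-5*((-3*x) - 9)) - 7) = 519] divide by the outer 3 ⇒ div: (-5*((-3*x) - 9)) - 7 = 173.
Step 3. [(-5*((-3*x) - 9)) - 7 = 173] the outer -7 inverts by adding 7, so sub: -5*((-3*x) - 9) = 180.
Step 4. [-5*((-3*x) - 9) = 180] -5·(inner) — divide through by -5, so div: (-3*x) - 9 = -36.
Step 5. [(-3*x) - 9 = -36] the outer -9 inverts by adding 9, so sub: -3*x = -27.
Step 6. [-3*x = -27] -3 out front; divide by -3. So div: x = 9.

Answer: x ∈ {9}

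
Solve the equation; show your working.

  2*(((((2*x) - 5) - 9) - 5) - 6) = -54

Step 1. [2*(((((2*x) - 5) - 9) - 5) - 6) = -54] leading coefficient 2: divide by 2 ⇒ div: ((((2*x) - 5) - 9) - 5) - 6 = -27.
Step 2. [((((2*x) - 5) - 9) - 5) - 6 = -27] the outer -6 inverts by adding 6. So sub: (((2*x) - 5) - 9) - 5 = -21.
Step 3. [(((2*x) - 5) - 9) - 5 = -21] the outer -5 inverts by adding 5 ⇒ sub: ((2*x) - 5) - 9 = -16.
Step 4. [((2*x) - 5) - 9 = -16] -9 is outermost — add 9 both sides. So sub: (2*x) - 5 = -7.
Step 5. [(2*x) - 5 = -7] the outer -5 inverts by adding 5. So sub: 2*x = -2.
Step 6. [2*x = -2] LHS = 2·(…); ÷2 both sides ⇒ div: x = -1.

Answer: x ∈ {-1}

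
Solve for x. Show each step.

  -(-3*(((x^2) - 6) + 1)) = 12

Step 1. [-(-3*(((x^2) - 6) + 1)) = 12] flip signs both sides ⇒ neg: -3*(((x^2) - 6) + 1) = -12.
Step 2. [-3*(((x^2) - 6) + 1) = -12] -3·(inner) — divide through by -3 ⇒ div: ((x^2) - 6) + 1 = 4.
Step 3. [((x^2) - 6) + 1 = 4] subtract 1: x sits inside (… + 1), so sub: (x^2) - 6 = 3.
Step 4. [(x^2) - 6 = 3] the outer -6 inverts by adding 6. So sub: x^2 = 9.
Step 5. [x^2 = 9] LHS squared, RHS 9 ≥ 0: apply √ (±), so sqrt: x = 3 or -3.

Answer: x ∈ {-3, 3}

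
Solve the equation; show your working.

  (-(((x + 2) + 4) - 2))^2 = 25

Step 1. [(-(((x + 2) + 4) - 2))^2 = 25] LHS squared, RHS 25 ≥ 0: apply √ (±). So sqrt: -(((x + 2) + 4) - 2) = 5 or -5.
Step 2. [-(((x + 2) + 4) - 2) = 5 or -5] LHS negated; negate both sides. So neg: ((x + 2) + 4) - 2 = -5 or 5.
Step 3. [((x + 2) + 4) - 2 = -5 or 5] add 2: x sits inside (… - 2). So sub: (x + 2) + 4 = -3 or 7.
Step 4. [(x + 2) + 4 = -3 or 7] +4 is outermost — subtract 4 both sides. So sub: x + 2 = -7 or 3.
Step 5. [x + 2 = -7 or 3] peel the +2: subtract 2 from each side. So sub: x = -9 or 1.

Answer: x ∈ {-9, 1}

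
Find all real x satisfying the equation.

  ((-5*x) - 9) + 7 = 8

Step 1. [((-5*x) - 9) + 7 = 8] the outer +7 inverts by subtracting 7 ⇒ sub: (-5*x) - 9 = 1.
Step 2. [(-5*x) - 9 = 1] 9 comes off first (add 9) ⇒ sub: -5*x = 10.
Step 3. [-5*x = 10] -5 out front; divide by -5. So div: x = -2.

Answer: x ∈ {-2}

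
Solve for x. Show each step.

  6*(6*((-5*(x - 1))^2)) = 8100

Step 1. [6*(6*((-5*(x - 1))^2)) = 8100] leading coefficient 6: divide by 6, so div: 6*((-5*(x - 1))^2) = 1350.
Step 2. [6*((-5*(x - 1))^2) = 1350] 6 out front; divide by 6, so div: (-5*(x - 1))^2 = 225.
Step 3. [(-5*(x - 1))^2 = 225] 225 ≥ 0, LHS is (·)² — take ±√. So sqrt: -5*(x - 1) = 15 or -15.
Step 4. [-5*(x - 1) = 15 or -15] divide by the outer -5 ⇒ div: x - 1 = -3 or 3.
Step 5. [x - 1 = -3 or 3] add 1: x sits inside (… - 1) ⇒ sub: x = -2 or 4.

Answer: x ∈ {-2, 4}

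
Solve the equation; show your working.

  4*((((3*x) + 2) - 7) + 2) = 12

Step 1. [4*((((3*x) + 2) - 7) + 2) = 12] 4·(inner) — divide through by 4, so div: (((3*x) + 2) - 7) + 2 = 3.
Step 2. [(((3*x) + 2) - 7) + 2 = 3] peel the +2: subtract 2 from each side. So sub: ((3*x) + 2) - 7 = 1.
Step 3. [((3*x) + 2) - 7 = 1] the outer -7 inverts by adding 7, so sub: (3*x) + 2 = 8.
Step 4. [(3*x) + 2 = 8] the outer +2 inverts by subtracting 2 ⇒ sub: 3*x = 6.
Step 5. [3*x = 6] 3 out front; divide by 3. So div: x = 2.

Answer: x ∈ {2}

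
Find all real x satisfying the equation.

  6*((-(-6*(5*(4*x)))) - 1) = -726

Step 1. [6*((-(-6*(5*(4*x)))) - 1) = -726] 6·(inner) — divide through by 6, so div: (-(-6*(5*(4*x)))) - 1 = -121.
Step 2. [(-(-6*(5*(4*x)))) - 1 = -121] peel the -1: add 1 from each side. So sub: -(-6*(5*(4*x))) = -120.
Step 3. [-(-6*(5*(4*x))) = -120] LHS negated; negate both sides. So neg: -6*(5*(4*x)) = 120.
Step 4. [-6*(5*(4*x)) = 120] leading coefficient -6: divide by -6, so div: 5*(4*x) = -20.
Step 5. [5*(4*x) = -20] divide by the outer 5. So div: 4*x = -4.
Step 6. [4*x = -4] LHS = 4·(…); ÷4 both sides ⇒ div: x = -1.

Answer: x ∈ {-1}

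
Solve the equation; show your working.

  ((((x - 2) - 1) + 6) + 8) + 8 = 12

Step 1. [((((x - 2) - 1) + 6) + 8) + 8 = 12] subtract 8: x sits inside (… + 8). So sub: (((x - 2) - 1) + 6) + 8 = 4.
Step 2. [(((x - 2) - 1) + 6) + 8 = 4] +8 is outermost — subtract 8 both sides ⇒ sub: ((x - 2) - 1) + 6 = -4.
Step 3. [((x - 2) - 1) + 6 = -4] 6 comes off first (subtract 6), so sub: (x - 2) - 1 = -10.
Step 4. [(x - 2) - 1 = -10] -1 is outermost — add 1 both sides ⇒ sub: x - 2 = -9.
Step 5. [x - 2 = -9] 2 comes off first (add 2), so sub: x = -7.

Answer: x ∈ {-7}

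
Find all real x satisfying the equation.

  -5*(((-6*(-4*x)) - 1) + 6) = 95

Step 1. [-5*(((-6*(-4*x)) - 1) + 6) = 95] divide by the outer -5. So div: ((-6*(-4*x)) - 1) + 6 = -19.
Step 2. [((-6*(-4*x)) - 1) + 6 = -19] subtract 6: x sits inside (… + 6), so sub: (-6*(-4*x)) - 1 = -25.
Step 3. [(-6*(-4*x)) - 1 = -25] peel the -1: add 1 from each side. So sub: -6*(-4*x) = -24.
Step 4. [-6*(-4*x) = -24] -6 out front; divide by -6, so div: -4*x = 4.
Step 5. [-4*x = 4] divide by the outer -4 ⇒ div: x = -1.

Answer: x ∈ {-1}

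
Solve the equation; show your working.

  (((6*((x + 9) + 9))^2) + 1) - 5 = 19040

Step 1. [(((6*((x + 9) + 9))^2) + 1) - 5 = 19040] 5 comes off first (add 5). So sub: ((6*((x + 9) + 9))^2) + 1 = 19045.
Step 2. [((6*((x + 9) + 9))^2) + 1 = 19045] peel the +1: subtract 1 from each side, so sub: (6*((x + 9) + 9))^2 = 19044.
Step 3. [(6*((x + 9) + 9))^2 = 19044] LHS squared, RHS 19044 ≥ 0: apply √ (±) ⇒ sqrt: 6*((x + 9) + 9) = 138 or -138.
Step 4. [6*((x + 9) + 9) = 138 or -138] LHS = 6·(…); ÷6 both sides. So div: (x + 9) + 9 = 23 or -23.
Step 5. [(x + 9) + 9 = 23 or -23] peel the +9: subtract 9 from each side ⇒ sub: x + 9 = 14 or -32.
Step 6. [x + 9 = 14 or -32] subtract 9: x sits inside (… + 9). So sub: x = 5 or -41.

Answer: x ∈ {-41, 5}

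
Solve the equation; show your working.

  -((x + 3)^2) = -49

Step 1. [-((x + 3)^2) = -49] LHS negated; negate both sides. So neg: (x + 3)^2 = 49.
Step 2. [(x + 3)^2 = 49] 49 ≥ 0, LHS is (·)² — take ±√. So sqrt: x + 3 = 7 or -7.
Step 3. [x + 3 = 7 or -7] +3 is outermost — subtract 3 both sides. So sub: x = 4 or -10.

Answer: x ∈ {-10, 4}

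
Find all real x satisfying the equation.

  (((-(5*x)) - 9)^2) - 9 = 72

Step 1. [(((-(5*x)) - 9)^2) - 9 = 72] peel the -9: add 9 from each side. So sub: ((-(5*x)) - 9)^2 = 81.
Step 2. [((-(5*x)) - 9)^2 = 81] LHS squared, RHS 81 ≥ 0: apply √ (±) ⇒ sqrt: (-(5*x)) - 9 = 9 or -9.
Step 3. [(-(5*x)) - 9 = 9 or -9] peel the -9: add 9 from each side. So sub: -(5*x) = 18 or 0.
Step 4. [-(5*x) = 18 or 0] leading − — multiply by −1, so neg: 5*x = -18 or 0.
Step 5. [5*x = -18 or 0] divide by the outer 5. So div: x = -18/5 or 0.

Answer: x ∈ {-18/5, 0}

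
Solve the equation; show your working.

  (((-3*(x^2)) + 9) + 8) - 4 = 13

Step 1. [(((-3*(x^2)) + 9) + 8) - 4 = 13] -4 is outermost — add 4 both sides, so sub: ((-3*(x^2)) + 9) + 8 = 17.
Step 2. [((-3*(x^2)) + 9) + 8 = 17] the outer +8 inverts by subtracting 8 ⇒ sub: (-3*(x^2)) + 9 = 9.
Step 3. [(-3*(x^2)) + 9 = 9] common factor -3 (LHS and 9) — divide through, so factor: (x^2) - 3 = -3.
Step 4. [(x^2) - 3 = -3] 3 comes off first (add 3) ⇒ sub: x^2 = 0.
Step 5. [x^2 = 0] LHS squared, RHS 0 ≥ 0: apply √ (±), so sqrt: x = 0.

Answer: x ∈ {0}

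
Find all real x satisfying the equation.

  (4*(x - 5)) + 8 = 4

Step 1. [(4*(x - 5)) + 8 = 4] 8 comes off first (subtract 8) ⇒ sub: 4*(x - 5) = -4.
Step 2. [4*(x - 5) = -4] 4·(inner) — divide through by 4, so div: x - 5 = -1.
Step 3. [x - 5 = -1] peel the -5: add 5 from each side, so sub: x = 4.

Answer: x ∈ {4}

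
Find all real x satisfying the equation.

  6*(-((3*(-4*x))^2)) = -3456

Step 1. [6*(-((3*(-4*x))^2)) = -3456] 6·(inner) — divide through by 6. So div: -((3*(-4*x))^2) = -576.
Step 2. [-((3*(-4*x))^2) = -576] leading − — multiply by −1 ⇒ neg: (3*(-4*x))^2 = 576.
Step 3. [(3*(-4*x))^2 = 576] √ both sides: 576 ≥ 0 gives two branches. So sqrt: 3*(-4*x) = 24 or -24.
Step 4. [3*(-4*x) = 24 or -24] divide by the outer 3 ⇒ div: -4*x = 8 or -8.
Step 5. [-4*x = 8 or -8] -4·(inner) — divide through by -4. So div: x = -2 or 2.

Answer: x ∈ {-2, 2}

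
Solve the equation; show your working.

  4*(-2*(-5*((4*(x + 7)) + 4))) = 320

Step 1. [4*(-2*(-5*((4*(x + 7)) + 4))) = 320] 4·(inner) — divide through by 4 ⇒ div: -2*(-5*((4*(x + 7)) + 4)) = 80.
Step 2. [-2*(-5*((4*(x + 7)) + 4)) = 80] divide by the outer -2. So div: -5*((4*(x + 7)) + 4) = -40.
Step 3. [-5*((4*(x + 7)) + 4) = -40] -5 out front; divide by -5, so div: (4*(x + 7)) + 4 = 8.
Step 4. [(4*(x + 7)) + 4 = 8] 4 comes off first (subtract 4), so sub: 4*(x + 7) = 4.
Step 5. [4*(x + 7) = 4] leading coefficient 4: divide by 4 ⇒ div: x + 7 = 1.
Step 6. [x + 7 = 1] 7 comes off first (subtract 7), so sub: x = -6.

Answer: x ∈ {-6}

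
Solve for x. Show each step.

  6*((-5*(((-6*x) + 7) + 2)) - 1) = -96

Step 1. [6*((-5*(((-6*x) + 7) + 2)) - 1) = -96] 6 out front; divide by 6, so div: (-5*(((-6*x) + 7) + 2)) - 1 = -16.
Step 2. [(-5*(((-6*x) + 7) + 2)) - 1 = -16] peel the -1: add 1 from each side. So sub: -5*(((-6*x) + 7) + 2) = -15.
Step 3. [-5*(((-6*x) + 7) + 2) = -15] LHS = -5·(…); ÷-5 both sides, so div: ((-6*x) + 7) + 2 = 3.
Step 4. [((-6*x) + 7) + 2 = 3] subtract 2: x sits inside (… + 2). So sub: (-6*x) + 7 = 1.
Step 5. [(-6*x) + 7 = 1] the outer +7 inverts by subtracting 7 ⇒ sub: -6*x = -6.
Step 6. [-6*x = -6] leading coefficient -6: divide by -6 ⇒ div: x = 1.

Answer: x ∈ {1}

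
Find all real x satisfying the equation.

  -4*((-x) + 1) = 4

Step 1. [-4*((-x) + 1) = 4] LHS = -4·(…); ÷-4 both sides. So div: (-x) + 1 = -1.
Step 2. [(-x) + 1 = -1] 1 comes off first (subtract 1), so sub: -x = -2.
Step 3. [-x = -2] flip signs both sides ⇒ neg: x = 2.

Answer: x ∈ {2}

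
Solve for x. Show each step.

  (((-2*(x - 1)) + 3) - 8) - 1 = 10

Step 1. [(((-2*(x - 1)) + 3) - 8) - 1 = 10] add 1: x sits inside (… - 1), so sub: ((-2*(x - 1)) + 3) - 8 = 11.
Step 2. [((-2*(x - 1)) + 3) - 8 = 11] -8 is outermost — add 8 both sides ⇒ sub: (-2*(x - 1)) + 3 = 19.
Step 3. [(-2*(x - 1)) + 3 = 19] 3 comes off first (subtract 3) ⇒ sub: -2*(x - 1) = 16.
Step 4. [-2*(x - 1) = 16] -2·(inner) — divide through by -2, so div: x - 1 = -8.
Step 5. [x - 1 = -8] the outer -1 inverts by adding 1. So sub: x = -7.

Answer: x ∈ {-7}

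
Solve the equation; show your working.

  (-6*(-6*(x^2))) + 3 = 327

Step 1. [(-6*(-6*(x^2))) + 3 = 327] peel the +3: subtract 3 from each side. So sub: -6*(-6*(x^2)) = 324.
Step 2. [-6*(-6*(x^2)) = 324] leading coefficient -6: divide by -6 ⇒ div: -6*(x^2) = -54.
Step 3. [-6*(x^2) = -54] leading coefficient -6: divide by -6, so div: x^2 = 9.
Step 4. [x^2 = 9] LHS squared, RHS 9 ≥ 0: apply √ (±) ⇒ sqrt: x = 3 or -3.

Answer: x ∈ {-3, 3}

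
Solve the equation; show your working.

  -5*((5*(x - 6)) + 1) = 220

Step 1. [-5*((5*(x - 6)) + 1) = 220] leading coefficient -5: divide by -5 ⇒ div: (5*(x - 6)) + 1 = -44.
Step 2. [(5*(x - 6)) + 1 = -44] subtract 1: x sits inside (… + 1). So sub: 5*(x - 6) = -45.
Step 3. [5*(x - 6) = -45] divide by the outer 5. So div: x - 6 = -9.
Step 4. [x - 6 = -9] the outer -6 inverts by adding 6 ⇒ sub: x = -3.

Answer: x ∈ {-3}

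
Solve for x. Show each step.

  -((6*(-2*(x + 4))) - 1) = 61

Step 1. [-((6*(-2*(x + 4))) - 1) = 61] flip signs both sides ⇒ neg: (6*(-2*(x + 4))) - 1 = -61.
Step 2. [(6*(-2*(x + 4))) - 1 = -61] the outer -1 inverts by adding 1 ⇒ sub: 6*(-2*(x + 4)) = -60.
Step 3. [6*(-2*(x + 4)) = -60] 6·(inner) — divide through by 6 ⇒ div: -2*(x + 4) = -10.
Step 4. [-2*(x + 4) = -10] LHS = -2·(…); ÷-2 both sides, so div: x + 4 = 5.
Step 5. [x + 4 = 5] the outer +4 inverts by subtracting 4. So sub: x = 1.

Answer: x ∈ {1}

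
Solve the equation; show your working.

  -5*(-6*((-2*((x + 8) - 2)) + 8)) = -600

Step 1. [-5*(-6*((-2*((x + 8) - 2)) + 8)) = -600] divide by the outer -5 ⇒ div: -6*((-2*((x + 8) - 2)) + 8) = 120.
Step 2. [-6*((-2*((x + 8) - 2)) + 8) = 120] divide by the outer -6 ⇒ div: (-2*((x + 8) - 2)) + 8 = -20.
Step 3. [(-2*((x + 8) - 2)) + 8 = -20] subtract 8: x sits inside (… + 8) ⇒ sub: -2*((x + 8) - 2) = -28.
Step 4. [-2*((x + 8) - 2) = -28] -2 out front; divide by -2, so div: (x + 8) - 2 = 14.
Step 5. [(x + 8) - 2 = 14] 2 comes off first (add 2), so sub: x + 8 = 16.
Step 6. [x + 8 = 16] the outer +8 inverts by subtracting 8, so sub: x = 8.

Answer: x ∈ {8}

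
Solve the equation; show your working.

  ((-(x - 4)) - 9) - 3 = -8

Step 1. [((-(x - 4)) - 9) - 3 = -8] 3 comes off first (add 3), so sub: (-(x - 4)) - 9 = -5.
Step 2. [(-(x - 4)) - 9 = -5] peel the -9: add 9 from each side. So sub: -(x - 4) = 4.
Step 3. [-(x - 4) = 4] LHS negated; negate both sides, so neg: x - 4 = -4.
Step 4. [x - 4 = -4] -4 is outermost — add 4 both sides. So sub: x = 0.

Answer: x ∈ {0}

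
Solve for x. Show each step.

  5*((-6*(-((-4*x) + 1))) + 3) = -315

Step 1. [5*((-6*(-((-4*x) + 1))) + 3) = -315] LHS = 5·(…); ÷5 both sides. So div: (-6*(-((-4*x) + 1))) + 3 = -63.
Step 2. [(-6*(-((-4*x) + 1))) + 3 = -63] peel the +3: subtract 3 from each side. So sub: -6*(-((-4*x) + 1)) = -66.
Step 3. [-6*(-((-4*x) + 1)) = -66] divide by the outer -6. So div: -((-4*x) + 1) = 11.
Step 4. [-((-4*x) + 1) = 11] flip signs both sides, so neg: (-4*x) + 1 = -11.
Step 5. [(-4*x) + 1 = -11] +1 is outermost — subtract 1 both sides, so sub: -4*x = -12.
Step 6. [-4*x = -12] leading coefficient -4: divide by -4. So div: x = 3.

Answer: x ∈ {3}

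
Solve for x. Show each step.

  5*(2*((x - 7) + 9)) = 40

Step 1. [5*(2*((x - 7) + 9)) = 40] 5 out front; divide by 5, so div: 2*((x - 7) + 9) = 8.
Step 2. [2*((x - 7) + 9) = 8] 2 out front; divide by 2 ⇒ div: (x - 7) + 9 = 4.
Step 3. [(x - 7) + 9 = 4] subtract 9: x sits inside (… + 9). So sub: x - 7 = -5.
Step 4. [x - 7 = -5] add 7: x sits inside (… - 7). So sub: x = 2.

Answer: x ∈ {2}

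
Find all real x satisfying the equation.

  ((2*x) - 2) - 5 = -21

Step 1. [((2*x) - 2) - 5 = -21] peel the -5: add 5 from each side ⇒ sub: (2*x) - 2 = -16.
Step 2. [(2*x) - 2 = -16] -2 is outermost — add 2 both sides, so sub: 2*x = -14.
Step 3. [2*x = -14] leading coefficient 2: divide by 2, so div: x = -7.

Answer: x ∈ {-7}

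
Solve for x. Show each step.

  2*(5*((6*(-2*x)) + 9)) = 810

Step 1. [2*(5*((6*(-2*x)) + 9)) = 810] LHS = 2·(…); ÷2 both sides, so div: 5*((6*(-2*x)) + 9) = 405.
Step 2. [5*((6*(-2*x)) + 9) = 405] 5 out front; divide by 5, so div: (6*(-2*x)) + 9 = 81.
Step 3. [(6*(-2*x)) + 9 = 81] peel the +9: subtract 9 from each side ⇒ sub: 6*(-2*x) = 72.
Step 4. [6*(-2*x) = 72] 6·(inner) — divide through by 6, so div: -2*x = 12.
Step 5. [-2*x = 12] -2·(inner) — divide through by -2 ⇒ div: x = -6.

Answer: x ∈ {-6}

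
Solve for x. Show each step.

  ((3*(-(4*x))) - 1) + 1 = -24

Step 1. [((3*(-(4*x))) - 1) + 1 = -24] subtract 1: x sits inside (… + 1), so sub: (3*(-(4*x))) - 1 = -25.
Step 2. [(3*(-(4*x))) - 1 = -25] add 1: x sits inside (… - 1) ⇒ sub: 3*(-(4*x)) = -24.
Step 3. [3*(-(4*x)) = -24] 3·(inner) — divide through by 3, so div: -(4*x) = -8.
Step 4. [-(4*x) = -8] LHS negated; negate both sides, so neg: 4*x = 8.
Step 5. [4*x = 8] leading coefficient 4: divide by 4, so div: x = 2.

Answer: x ∈ {2}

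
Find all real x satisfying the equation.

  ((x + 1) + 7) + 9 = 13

Step 1. [((x + 1) + 7) + 9 = 13] subtract 9: x sits inside (… + 9), so sub: (x + 1) + 7 = 4.
Step 2. [(x + 1) + 7 = 4] 7 comes off first (subtract 7) ⇒ sub: x + 1 = -3.
Step 3. [x + 1 = -3] peel the +1: subtract 1 from each side, so sub: x = -4.

Answer: x ∈ {-4}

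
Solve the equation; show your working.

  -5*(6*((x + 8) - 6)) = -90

Step 1. [-5*(6*((x + 8) - 6)) = -90] -5 out front; divide by -5. So div: 6*((x + 8) - 6) = 18.
Step 2. [6*((x + 8) - 6) = 18] LHS = 6·(…); ÷6 both sides. So div: (x + 8) - 6 = 3.
Step 3. [(x + 8) - 6 = 3] -6 is outermost — add 6 both sides. So sub: x + 8 = 9.
Step 4. [x + 8 = 9] peel the +8: subtract 8 from each side, so sub: x = 1.

Answer: x ∈ {1}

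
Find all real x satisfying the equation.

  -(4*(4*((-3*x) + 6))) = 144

Step 1. [-(4*(4*((-3*x) + 6))) = 144] flip signs both sides. So neg: 4*(4*((-3*x) + 6)) = -144.
Step 2. [4*(4*((-3*x) + 6)) = -144] 4·(inner) — divide through by 4. So div: 4*((-3*x) + 6) = -36.
Step 3. [4*((-3*x) + 6) = -36] 4 out front; divide by 4 ⇒ div: (-3*x) + 6 = -9.
Step 4. [(-3*x) + 6 = -9] -3 divides every term; factor it out. So factor: x - 2 = 3.
Step 5. [x - 2 = 3] -2 is outermost — add 2 both sides, so sub: x = 5.

Answer: x ∈ {5}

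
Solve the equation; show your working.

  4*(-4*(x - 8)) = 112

Step 1. [4*(-4*(x - 8)) = 112] divide by the outer 4, so div: -4*(x - 8) = 28.
Step 2. [-4*(x - 8) = 28] -4 out front; divide by -4 ⇒ div: x - 8 = -7.
Step 3. [x - 8 = -7] peel the -8: add 8 from each side ⇒ sub: x = 1.

Answer: x ∈ {1}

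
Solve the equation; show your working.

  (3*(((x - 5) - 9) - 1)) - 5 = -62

Step 1. [(3*(((x - 5) - 9) - 1)) - 5 = -62] 5 comes off first (add 5), so sub: 3*(((x - 5) - 9) - 1) = -57.
Step 2. [3*(((x - 5) - 9) - 1) = -57] 3 out front; divide by 3 ⇒ div: ((x - 5) - 9) - 1 = -19.
Step 3. [((x - 5) - 9) - 1 = -19] -1 is outermost — add 1 both sides, so sub: (x - 5) - 9 = -18.
Step 4. [(x - 5) - 9 = -18] peel the -9: add 9 from each side, so sub: x - 5 = -9.
Step 5. [x - 5 = -9] peel the -5: add 5 from each side, so sub: x = -4.

Answer: x ∈ {-4}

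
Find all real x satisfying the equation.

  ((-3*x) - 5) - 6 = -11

Step 1. [((-3*x) - 5) - 6 = -11] add 6: x sits inside (… - 6) ⇒ sub: (-3*x) - 5 = -5.
Step 2. [(-3*x) - 5 = -5] add 5: x sits inside (… - 5), so sub: -3*x = 0.
Step 3. [-3*x = 0] divide by the outer -3. So div: x = 0.

Answer: x ∈ {0}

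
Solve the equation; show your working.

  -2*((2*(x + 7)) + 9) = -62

Step 1. [-2*((2*(x + 7)) + 9) = -62] LHS = -2·(…); ÷-2 both sides, so div: (2*(x + 7)) + 9 = 31.
Step 2. [(2*(x + 7)) + 9 = 31] 9 comes off first (subtract 9) ⇒ sub: 2*(x + 7) = 22.
Step 3. [2*(x + 7) = 22] leading coefficient 2: divide by 2 ⇒ div: x + 7 = 11.
Step 4. [x + 7 = 11] the outer +7 inverts by subtracting 7 ⇒ sub: x = 4.

Answer: x ∈ {4}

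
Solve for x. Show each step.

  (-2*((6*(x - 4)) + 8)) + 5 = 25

Step 1. [(-2*((6*(x - 4)) + 8)) + 5 = 25] subtract 5: x sits inside (… + 5) ⇒ sub: -2*((6*(x - 4)) + 8) = 20.
Step 2. [-2*((6*(x - 4)) + 8) = 20] LHS = -2·(…); ÷-2 both sides ⇒ div: (6*(x - 4)) + 8 = -10.
Step 3. [(6*(x - 4)) + 8 = -10] 8 comes off first (subtract 8). So sub: 6*(x - 4) = -18.
Step 4. [6*(x - 4) = -18] leading coefficient 6: divide by 6 ⇒ div: x - 4 = -3.
Step 5. [x - 4 = -3] add 4: x sits inside (… - 4) ⇒ sub: x = 1.

Answer: x ∈ {1}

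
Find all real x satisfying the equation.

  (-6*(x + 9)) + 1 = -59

Step 1. [(-6*(x + 9)) + 1 = -59] subtract 1: x sits inside (… + 1), so sub: -6*(x + 9) = -60.
Step 2. [-6*(x + 9) = -60] -6 out front; divide by -6. So div: x + 9 = 10.
Step 3. [x + 9 = 10] the outer +9 inverts by subtracting 9. So sub: x = 1.

Answer: x ∈ {1}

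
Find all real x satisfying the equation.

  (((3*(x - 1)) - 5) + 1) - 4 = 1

Step 1. [(((3*(x - 1)) - 5) + 1) - 4 = 1] peel the -4: add 4 from each side ⇒ sub: ((3*(x - 1)) - 5) + 1 = 5.
Step 2. [((3*(x - 1)) - 5) + 1 = 5] peel the +1: subtract 1 from each side, so sub: (3*(x - 1)) - 5 = 4.
Step 3. [(3*(x - 1)) - 5 = 4] 5 comes off first (add 5), so sub: 3*(x - 1) = 9.
Step 4. [3*(x - 1) = 9] 3·(inner) — divide through by 3, so div: x - 1 = 3.
Step 5. [x - 1 = 3] add 1: x sits inside (… - 1) ⇒ sub: x = 4.

Answer: x ∈ {4}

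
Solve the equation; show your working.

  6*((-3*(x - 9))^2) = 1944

Step 1. [6*((-3*(x - 9))^2) = 1944] 6·(inner) — divide through by 6. So div: (-3*(x - 9))^2 = 324.
Step 2. [(-3*(x - 9))^2 = 324] LHS squared, RHS 324 ≥ 0: apply √ (±). So sqrt: -3*(x - 9) = 18 or -18.
Step 3. [-3*(x - 9) = 18 or -18] divide by the outer -3. So div: x - 9 = -6 or 6.
Step 4. [x - 9 = -6 or 6] peel the -9: add 9 from each side. So sub: x = 3 or 15.

Answer: x ∈ {3, 15}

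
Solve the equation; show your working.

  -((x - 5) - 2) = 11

Step 1. [-((x - 5) - 2) = 11] LHS negated; negate both sides ⇒ neg: (x - 5) - 2 = -11.
Step 2. [(x - 5) - 2 = -11] peel the -2: add 2 from each side, so sub: x - 5 = -9.
Step 3. [x - 5 = -9] peel the -5: add 5 from each side. So sub: x = -4.

Answer: x ∈ {-4}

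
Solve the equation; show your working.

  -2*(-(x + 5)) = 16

Step 1. [-2*(-(x + 5)) = 16] -2·(inner) — divide through by -2, so div: -(x + 5) = -8.
Step 2. [-(x + 5) = -8] flip signs both sides, so neg: x + 5 = 8.
Step 3. [x + 5 = 8] 5 comes off first (subtract 5) ⇒ sub: x = 3.

Answer: x ∈ {3}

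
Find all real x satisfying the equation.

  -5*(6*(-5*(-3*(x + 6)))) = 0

Step 1. [-5*(6*(-5*(-3*(x + 6)))) = 0] divide by the outer -5 ⇒ div: 6*(-5*(-3*(x + 6))) = 0.
Step 2. [6*(-5*(-3*(x + 6))) = 0] 6·(inner) — divide through by 6. So div: -5*(-3*(x + 6)) = 0.
Step 3. [-5*(-3*(x + 6)) = 0] -5·(inner) — divide through by -5. So div: -3*(x + 6) = 0.
Step 4. [-3*(x + 6) = 0] leading coefficient -3: divide by -3. So div: x + 6 = 0.
Step 5. [x + 6 = 0] subtract 6: x sits inside (… + 6). So sub: x = -6.

Answer: x ∈ {-6}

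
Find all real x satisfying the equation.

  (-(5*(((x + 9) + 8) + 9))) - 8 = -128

Step 1. [(-(5*(((x + 9) + 8) + 9))) - 8 = -128] peel the -8: add 8 from each side, so sub: -(5*(((x + 9) + 8) + 9)) = -120.
Step 2. [-(5*(((x + 9) + 8) + 9)) = -120] leading − — multiply by −1. So neg: 5*(((x + 9) + 8) + 9) = 120.
Step 3. [5*(((x + 9) + 8) + 9) = 120] 5·(inner) — divide through by 5 ⇒ div: ((x + 9) + 8) + 9 = 24.
Step 4. [((x + 9) + 8) + 9 = 24] the outer +9 inverts by subtracting 9, so sub: (x + 9) + 8 = 15.
Step 5. [(x + 9) + 8 = 15] subtract 8: x sits inside (… + 8) ⇒ sub: x + 9 = 7.
Step 6. [x + 9 = 7] +9 is outermost — subtract 9 both sides. So sub: x = -2.

Answer: x ∈ {-2}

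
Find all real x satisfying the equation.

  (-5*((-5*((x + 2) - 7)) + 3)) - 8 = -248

Step 1. [(-5*((-5*((x + 2) - 7)) + 3)) - 8 = -248] 8 comes off first (add 8), so sub: -5*((-5*((x + 2) - 7)) + 3) = -240.
Step 2. [-5*((-5*((x + 2) - 7)) + 3) = -240] -5 out front; divide by -5. So div: (-5*((x + 2) - 7)) + 3 = 48.
Step 3. [(-5*((x + 2) - 7)) + 3 = 48] +3 is outermost — subtract 3 both sides, so sub: -5*((x + 2) - 7) = 45.
Step 4. [-5*((x + 2) - 7) = 45] -5·(inner) — divide through by -5. So div: (x + 2) - 7 = -9.
Step 5. [(x + 2) - 7 = -9] the outer -7 inverts by adding 7. So sub: x + 2 = -2.
Step 6. [x + 2 = -2] 2 comes off first (subtract 2) ⇒ sub: x = -4.

Answer: x ∈ {-4}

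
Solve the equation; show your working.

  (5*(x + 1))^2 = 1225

Step 1. [(5*(x + 1))^2 = 1225] √ both sides: 1225 ≥ 0 gives two branches ⇒ sqrt: 5*(x + 1) = 35 or -35.
Step 2. [5*(x + 1) = 35 or -35] 5·(inner) — divide through by 5, so div: x + 1 = 7 or -7.
Step 3. [x + 1 = 7 or -7] subtract 1: x sits inside (… + 1) ⇒ sub: x = 6 or -8.

Answer: x ∈ {-8, 6}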